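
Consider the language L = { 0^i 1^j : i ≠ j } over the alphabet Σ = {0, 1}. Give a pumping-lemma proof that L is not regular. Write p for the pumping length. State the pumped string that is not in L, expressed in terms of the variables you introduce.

0^{p+p!} 1^{p+p!}

Toward a contradiction, assume L is regular with pumping length p.
Choose w = 0^p 1^{p+p!}. Since p ≠ p+p!, w ∈ L; and |w| ≥ p.
By the pumping lemma, w = xyz with |xy| ≤ p and |y| > 0.
The first p characters of w are 0's, so xy (and hence y) consists only of 0's. Write y = 0^k, 1 ≤ k ≤ p.
Since 1 ≤ k ≤ p, k divides p!; set t = 1 + p!/k. Then xy^t z has p + (p!/k)·k = p + p! copies of 0. Now the 0-count equals the 1-count, so i ≠ j fails. So xy^t z = 0^{p+p!} 1^{p+p!} ∉ L.
Contradiction. Therefore L is not regular.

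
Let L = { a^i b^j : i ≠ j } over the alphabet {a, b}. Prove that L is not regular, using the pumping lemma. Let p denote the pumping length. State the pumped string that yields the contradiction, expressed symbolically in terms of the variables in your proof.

Assume L is regular. Let p be the pumping length given by the pumping lemma.
Choose w = a^p b^{p+p!}. Since p ≠ p+p!, w ∈ L; and |w| ≥ p.
By the pumping lemma, w = xyz with |xy| ≤ p and |y| > 0.
Since the first p symbols of w are all a's and |xy| ≤ p, y lies entirely in the leading a-block: y = a^k for some k with 1 ≤ k ≤ p.
Since 1 ≤ k ≤ p, k divides p!; set t = 1 + p!/k. Then xy^t z has p + (p!/k)·k = p + p! copies of a. Now the a-count equals the b-count, so i ≠ j fails. So xy^t z = a^{p+p!} b^{p+p!} ∉ L.
This is a contradiction; hence L is not regular.

a^{p+p!} b^{p+p!}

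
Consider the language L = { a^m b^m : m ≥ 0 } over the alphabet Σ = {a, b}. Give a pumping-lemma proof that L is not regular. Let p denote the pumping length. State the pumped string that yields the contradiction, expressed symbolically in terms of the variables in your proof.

Suppose for contradiction that L is regular, and let p be the pumping length.
Let w = a^p b^p ∈ L; note |w| = 2p ≥ p.
Write w = xyz as guaranteed by the lemma, with |xy| ≤ p and y is nonempty.
Because |xy| ≤ p and w begins with p copies of a, we have y = a^k with 1 ≤ k ≤ p.
Pump with i = 2: xy^2z = a^{p+k} b^p. For this to lie in L we would need p = p+k, which forces k = 0. But k ≥ 1, so xy^2z ∉ L.
This contradicts the pumping lemma, so L is not regular.

a^{p+k} b^p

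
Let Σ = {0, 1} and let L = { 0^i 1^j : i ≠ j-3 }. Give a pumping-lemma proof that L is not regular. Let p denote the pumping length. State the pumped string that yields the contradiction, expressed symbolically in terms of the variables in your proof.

0^{p+p!} 1^{p+p!+3}

Suppose for contradiction that L is regular, and let p be the pumping length.
Choose w = 0^p 1^{p+p!+3}. Since p ≠ (p+p!+3)-3 = p+p!, w ∈ L; and |w| ≥ p.
Write w = xyz as guaranteed by the lemma, with |xy| ≤ p and |y| ≥ 1.
Because |xy| ≤ p and w begins with p copies of 0, we have y = 0^k with 1 ≤ k ≤ p.
Since 1 ≤ k ≤ p, k divides p!; set t = 1 + p!/k. Then xy^t z has p + (p!/k)·k = p + p! copies of 0. Now the 0-count is p+p! and (1-count)-3 = (p+p!+3)-3 = p+p!, so i ≠ j-3 fails. So xy^t z = 0^{p+p!} 1^{p+p!+3} ∉ L.
This contradicts the pumping lemma, so L is not regular.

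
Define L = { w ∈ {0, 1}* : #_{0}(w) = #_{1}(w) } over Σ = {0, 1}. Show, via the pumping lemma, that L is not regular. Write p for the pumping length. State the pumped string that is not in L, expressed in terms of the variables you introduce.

Suppose for contradiction that L is regular, and let p be the pumping length.
Choose w = 0^p 1^p ∈ L with |w| = 2p ≥ p.
By the pumping lemma, w = xyz with |xy| ≤ p and y is nonempty.
Because |xy| ≤ p and w begins with p copies of 0, we have y = 0^k with 1 ≤ k ≤ p.
Pump with i = 2: xy^2z = 0^{p+k} 1^p has p+k occurrences of 0 but only p of 1. Since k ≥ 1 the counts differ, so xy^2z ∉ L.
This is a contradiction; hence L is not regular.

0^{p+k} 1^p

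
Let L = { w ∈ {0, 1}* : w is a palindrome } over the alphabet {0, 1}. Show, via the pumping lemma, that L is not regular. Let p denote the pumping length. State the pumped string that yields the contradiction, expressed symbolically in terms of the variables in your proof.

Suppose for contradiction that L is regular, and let p be the pumping length.
Take w = 0^p 1 0^p, a palindrome of length 2p+1 ≥ p.
By the pumping lemma, w = xyz with |xy| ≤ p and |y| > 0.
The first p characters of w are 0's, so xy (and hence y) consists only of 0's. Write y = 0^k, 1 ≤ k ≤ p.
Pump with i = 2: xy^2z = 0^{p+k} 1 0^p. Its reverse is 0^p 1 0^{p+k}, which differs from xy^2z since k ≥ 1. So xy^2z is not a palindrome and xy^2z ∉ L.
This is a contradiction; hence L is not regular.

0^{p+k} 1 0^p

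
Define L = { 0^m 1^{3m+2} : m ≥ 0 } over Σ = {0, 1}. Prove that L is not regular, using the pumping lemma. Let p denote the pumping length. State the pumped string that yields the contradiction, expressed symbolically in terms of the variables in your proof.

0^{p+k} 1^{3p+2}

Assume L is regular. Let p be the pumping length given by the pumping lemma.
Let w = 0^p 1^{3p+2} ∈ L; note |w| = 4p+2 ≥ p.
By the pumping lemma, w = xyz with |xy| ≤ p and |y| > 0.
Since the first p symbols of w are all 0's and |xy| ≤ p, y lies entirely in the leading 0-block: y = 0^k for some k with 1 ≤ k ≤ p.
Pump with i = 2: xy^2z = 0^{p+k} 1^{3p+2}. For this to lie in L we would need 3p+2 = 3(p+k)+2, which forces k = 0. But k ≥ 1, so xy^2z ∉ L.
This contradicts the pumping lemma, so L is not regular.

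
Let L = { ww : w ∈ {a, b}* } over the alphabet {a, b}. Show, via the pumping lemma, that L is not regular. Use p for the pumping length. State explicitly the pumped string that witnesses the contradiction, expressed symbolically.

a^{p+k} b^p a^p b^p

Assume L is regular; let p be its pumping constant.
Take w = a^p b^p a^p b^p = uu where u = a^pb^p; then w ∈ L and |w| = 4p ≥ p.
The pumping lemma gives a decomposition w = xyz where |xy| ≤ p and |y| > 0.
The first p characters of w are a's, so xy (and hence y) consists only of a's. Write y = a^k, 1 ≤ k ≤ p.
Pump with i = 2: xy^2z = a^{p+k} b^p a^p b^p, of length 4p+k. Suppose this equals vv. The string starts with a and ends with b, so v does too; thus the boundary between the two copies of v is a b→a transition. There is exactly one such transition, at position 2p+k, so |v| = 2p+k and |vv| = 4p+2k ≠ 4p+k since k ≥ 1. So xy^2z ∉ L.
Contradiction. Therefore L is not regular.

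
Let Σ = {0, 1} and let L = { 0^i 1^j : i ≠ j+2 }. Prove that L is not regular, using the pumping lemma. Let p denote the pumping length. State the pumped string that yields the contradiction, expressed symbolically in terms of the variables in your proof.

0^{p+p!} 1^{p+p!-2}

Assume L is regular. Let p be the pumping length given by the pumping lemma.
Choose w = 0^p 1^{p+p!-2}. Since p ≠ (p+p!-2)+2 = p+p!, w ∈ L; and |w| ≥ p.
Write w = xyz as guaranteed by the lemma, with |xy| ≤ p and |y| ≥ 1.
Since the first p symbols of w are all 0's and |xy| ≤ p, y lies entirely in the leading 0-block: y = 0^k for some k with 1 ≤ k ≤ p.
Since 1 ≤ k ≤ p, k divides p!; set t = 1 + p!/k. Then xy^t z has p + (p!/k)·k = p + p! copies of 0. Now the 0-count is p+p! and (1-count)+2 = (p+p!-2)+2 = p+p!, so i ≠ j+2 fails. So xy^t z = 0^{p+p!} 1^{p+p!-2} ∉ L.
Contradiction. Therefore L is not regular.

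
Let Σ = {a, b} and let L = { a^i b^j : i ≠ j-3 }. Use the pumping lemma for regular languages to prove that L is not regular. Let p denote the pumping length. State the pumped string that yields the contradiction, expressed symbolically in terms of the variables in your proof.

a^{p+p!} b^{p+p!+3}

Toward a contradiction, assume L is regular with pumping length p.
Choose w = a^p b^{p+p!+3}. Since p ≠ (p+p!+3)-3 = p+p!, w ∈ L; and |w| ≥ p.
Write w = xyz as guaranteed by the lemma, with |xy| ≤ p and |y| ≥ 1.
The first p characters of w are a's, so xy (and hence y) consists only of a's. Write y = a^k, 1 ≤ k ≤ p.
Since 1 ≤ k ≤ p, k divides p!; set t = 1 + p!/k. Then xy^t z has p + (p!/k)·k = p + p! copies of a. Now the a-count is p+p! and (b-count)-3 = (p+p!+3)-3 = p+p!, so i ≠ j-3 fails. So xy^t z = a^{p+p!} b^{p+p!+3} ∉ L.
This contradicts the pumping lemma, so L is not regular.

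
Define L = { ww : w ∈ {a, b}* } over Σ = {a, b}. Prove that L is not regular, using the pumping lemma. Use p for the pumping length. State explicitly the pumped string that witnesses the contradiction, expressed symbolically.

a^{p+k} b^p a^p b^p

Toward a contradiction, assume L is regular with pumping length p.
Take w = a^p b^p a^p b^p = uu where u = a^pb^p; then w ∈ L and |w| = 4p ≥ p.
By the pumping lemma, w = xyz with |xy| ≤ p and y is nonempty.
Since the first p symbols of w are all a's and |xy| ≤ p, y lies entirely in the leading a-block: y = a^k for some k with 1 ≤ k ≤ p.
Pump with i = 2: xy^2z = a^{p+k} b^p a^p b^p, of length 4p+k. Suppose this equals vv. The string starts with a and ends with b, so v does too; thus the boundary between the two copies of v is a b→a transition. There is exactly one such transition, at position 2p+k, so |v| = 2p+k and |vv| = 4p+2k ≠ 4p+k since k ≥ 1. So xy^2z ∉ L.
Contradiction. Therefore L is not regular.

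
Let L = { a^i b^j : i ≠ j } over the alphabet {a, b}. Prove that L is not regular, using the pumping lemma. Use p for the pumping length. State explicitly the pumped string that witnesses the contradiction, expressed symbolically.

a^{p+p!} b^{p+p!}

Toward a contradiction, assume L is regular with pumping length p.
Choose w = a^p b^{p+p!}. Since p ≠ p+p!, w ∈ L; and |w| ≥ p.
By the pumping lemma, w = xyz with |xy| ≤ p and |y| > 0.
Because |xy| ≤ p and w begins with p copies of a, we have y = a^k with 1 ≤ k ≤ p.
Since 1 ≤ k ≤ p, k divides p!; set t = 1 + p!/k. Then xy^t z has p + (p!/k)·k = p + p! copies of a. Now the a-count equals the b-count, so i ≠ j fails. So xy^t z = a^{p+p!} b^{p+p!} ∉ L.
This contradicts the pumping lemma, so L is not regular.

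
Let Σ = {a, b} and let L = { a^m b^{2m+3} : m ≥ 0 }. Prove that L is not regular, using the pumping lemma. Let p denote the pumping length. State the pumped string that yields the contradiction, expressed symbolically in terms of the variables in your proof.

Assume L is regular. Let p be the pumping length given by the pumping lemma.
Let w = a^p b^{2p+3} ∈ L; note |w| = 3p+3 ≥ p.
Write w = xyz as guaranteed by the lemma, with |xy| ≤ p and |y| ≥ 1.
The first p characters of w are a's, so xy (and hence y) consists only of a's. Write y = a^k, 1 ≤ k ≤ p.
Pump with i = 2: xy^2z = a^{p+k} b^{2p+3}. For this to lie in L we would need 2p+3 = 2(p+k)+3, which forces k = 0. But k ≥ 1, so xy^2z ∉ L.
This contradicts the pumping lemma, so L is not regular.

a^{p+k} b^{2p+3}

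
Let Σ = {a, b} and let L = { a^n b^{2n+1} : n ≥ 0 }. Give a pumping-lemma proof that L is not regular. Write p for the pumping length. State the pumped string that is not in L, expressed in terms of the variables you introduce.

Assume L is regular. Let p be the pumping length given by the pumping lemma.
Choose w = a^p b^{2p+1}, which is in L with |w| = 3p+1 ≥ p.
By the pumping lemma, w = xyz with |xy| ≤ p and |y| > 0.
The first p characters of w are a's, so xy (and hence y) consists only of a's. Write y = a^k, 1 ≤ k ≤ p.
Pump with i = 2: xy^2z = a^{p+k} b^{2p+1}. For this to lie in L we would need 2p+1 = 2(p+k)+1, which forces k = 0. But k ≥ 1, so xy^2z ∉ L.
This contradicts the pumping lemma, so L is not regular.

a^{p+k} b^{2p+1}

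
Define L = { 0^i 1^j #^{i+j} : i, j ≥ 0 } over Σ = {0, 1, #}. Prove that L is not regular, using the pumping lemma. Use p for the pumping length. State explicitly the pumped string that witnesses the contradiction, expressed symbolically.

Toward a contradiction, assume L is regular with pumping length p.
Take w = 0^p 1^p #^{2p} ∈ L (with i=j=p, i+j=2p), |w| = 4p ≥ p.
By the pumping lemma, w = xyz with |xy| ≤ p and y is nonempty.
Because |xy| ≤ p and w begins with p copies of 0, we have y = 0^k with 1 ≤ k ≤ p.
Consider xy^2z = 0^{p+k} 1^p #^{2p}. Now the 0- and 1-counts sum to 2p+k, but the #-count is 2p ≠ 2p+k. So xy^2z ∉ L.
Contradiction. Therefore L is not regular.

0^{p+k} 1^p #^{2p}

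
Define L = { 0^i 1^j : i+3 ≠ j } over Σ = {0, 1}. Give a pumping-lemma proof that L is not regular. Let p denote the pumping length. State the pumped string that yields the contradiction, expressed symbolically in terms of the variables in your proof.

0^{p+p!} 1^{p+p!+3}

Toward a contradiction, assume L is regular with pumping length p.
Choose w = 0^p 1^{p+p!+3}. Since p ≠ (p+p!+3)-3 = p+p!, w ∈ L; and |w| ≥ p.
Write w = xyz as guaranteed by the lemma, with |xy| ≤ p and |y| ≥ 1.
The first p characters of w are 0's, so xy (and hence y) consists only of 0's. Write y = 0^k, 1 ≤ k ≤ p.
Since 1 ≤ k ≤ p, k divides p!; set t = 1 + p!/k. Then xy^t z has p + (p!/k)·k = p + p! copies of 0. Now the 0-count is p+p! and (1-count)-3 = (p+p!+3)-3 = p+p!, so i+3 ≠ j fails. So xy^t z = 0^{p+p!} 1^{p+p!+3} ∉ L.
This contradicts the pumping lemma, so L is not regular.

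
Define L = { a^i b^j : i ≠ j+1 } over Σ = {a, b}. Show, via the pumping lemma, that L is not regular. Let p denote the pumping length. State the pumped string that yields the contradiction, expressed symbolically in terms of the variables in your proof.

a^{p+p!} b^{p+p!-1}

Assume L is regular. Let p be the pumping length given by the pumping lemma.
Choose w = a^p b^{p+p!-1}. Since p ≠ (p+p!-1)+1 = p+p!, w ∈ L; and |w| ≥ p.
Write w = xyz as guaranteed by the lemma, with |xy| ≤ p and |y| > 0.
The first p characters of w are a's, so xy (and hence y) consists only of a's. Write y = a^k, 1 ≤ k ≤ p.
Since 1 ≤ k ≤ p, k divides p!; set t = 1 + p!/k. Then xy^t z has p + (p!/k)·k = p + p! copies of a. Now the a-count is p+p! and (b-count)+1 = (p+p!-1)+1 = p+p!, so i ≠ j+1 fails. So xy^t z = a^{p+p!} b^{p+p!-1} ∉ L.
This contradicts the pumping lemma, so L is not regular.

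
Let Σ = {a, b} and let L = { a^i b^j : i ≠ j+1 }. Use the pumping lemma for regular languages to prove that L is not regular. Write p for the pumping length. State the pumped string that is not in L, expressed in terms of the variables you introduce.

a^{p+p!} b^{p+p!-1}

Assume L is regular; let p be its pumping constant.
Choose w = a^p b^{p+p!-1}. Since p ≠ (p+p!-1)+1 = p+p!, w ∈ L; and |w| ≥ p.
The pumping lemma gives a decomposition w = xyz where |xy| ≤ p and |y| > 0.
The first p characters of w are a's, so xy (and hence y) consists only of a's. Write y = a^k, 1 ≤ k ≤ p.
Since 1 ≤ k ≤ p, k divides p!; set t = 1 + p!/k. Then xy^t z has p + (p!/k)·k = p + p! copies of a. Now the a-count is p+p! and (b-count)+1 = (p+p!-1)+1 = p+p!, so i ≠ j+1 fails. So xy^t z = a^{p+p!} b^{p+p!-1} ∉ L.
Contradiction. Therefore L is not regular.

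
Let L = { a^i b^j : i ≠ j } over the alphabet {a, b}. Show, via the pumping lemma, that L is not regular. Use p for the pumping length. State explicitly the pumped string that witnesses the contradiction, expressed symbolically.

Assume L is regular. Let p be the pumping length given by the pumping lemma.
Choose w = a^p b^{p+p!}. Since p ≠ p+p!, w ∈ L; and |w| ≥ p.
The pumping lemma gives a decomposition w = xyz where |xy| ≤ p and y is nonempty.
Because |xy| ≤ p and w begins with p copies of a, we have y = a^k with 1 ≤ k ≤ p.
Since 1 ≤ k ≤ p, k divides p!; set t = 1 + p!/k. Then xy^t z has p + (p!/k)·k = p + p! copies of a. Now the a-count equals the b-count, so i ≠ j fails. So xy^t z = a^{p+p!} b^{p+p!} ∉ L.
This is a contradiction; hence L is not regular.

a^{p+p!} b^{p+p!}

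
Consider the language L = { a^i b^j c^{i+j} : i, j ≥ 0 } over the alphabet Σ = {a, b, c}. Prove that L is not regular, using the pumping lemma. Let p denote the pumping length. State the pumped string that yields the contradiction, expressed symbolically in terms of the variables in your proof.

Toward a contradiction, assume L is regular with pumping length p.
Take w = a^p b^p c^{2p} ∈ L (with i=j=p, i+j=2p), |w| = 4p ≥ p.
The pumping lemma gives a decomposition w = xyz where |xy| ≤ p and |y| ≥ 1.
The first p characters of w are a's, so xy (and hence y) consists only of a's. Write y = a^k, 1 ≤ k ≤ p.
Consider xy^2z = a^{p+k} b^p c^{2p}. Now the a- and b-counts sum to 2p+k, but the c-count is 2p ≠ 2p+k. So xy^2z ∉ L.
This contradicts the pumping lemma, so L is not regular.

a^{p+k} b^p c^{2p}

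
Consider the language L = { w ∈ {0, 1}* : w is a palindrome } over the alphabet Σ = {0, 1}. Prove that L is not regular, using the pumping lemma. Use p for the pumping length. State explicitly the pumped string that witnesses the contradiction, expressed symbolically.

Suppose for contradiction that L is regular, and let p be the pumping length.
Take w = 0^p 1 0^p, a palindrome of length 2p+1 ≥ p.
The pumping lemma gives a decomposition w = xyz where |xy| ≤ p and |y| ≥ 1.
The first p characters of w are 0's, so xy (and hence y) consists only of 0's. Write y = 0^k, 1 ≤ k ≤ p.
Pump with i = 2: xy^2z = 0^{p+k} 1 0^p. Its reverse is 0^p 1 0^{p+k}, which differs from xy^2z since k ≥ 1. So xy^2z is not a palindrome and xy^2z ∉ L.
This is a contradiction; hence L is not regular.

0^{p+k} 1 0^p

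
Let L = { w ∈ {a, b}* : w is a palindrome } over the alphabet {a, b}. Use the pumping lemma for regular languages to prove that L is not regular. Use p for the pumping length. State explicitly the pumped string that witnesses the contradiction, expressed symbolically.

a^{p+k} b a^p

Assume L is regular. Let p be the pumping length given by the pumping lemma.
Take w = a^p b a^p, a palindrome of length 2p+1 ≥ p.
By the pumping lemma, w = xyz with |xy| ≤ p and y is nonempty.
The first p characters of w are a's, so xy (and hence y) consists only of a's. Write y = a^k, 1 ≤ k ≤ p.
Pump with i = 2: xy^2z = a^{p+k} b a^p. Its reverse is a^p b a^{p+k}, which differs from xy^2z since k ≥ 1. So xy^2z is not a palindrome and xy^2z ∉ L.
This is a contradiction; hence L is not regular.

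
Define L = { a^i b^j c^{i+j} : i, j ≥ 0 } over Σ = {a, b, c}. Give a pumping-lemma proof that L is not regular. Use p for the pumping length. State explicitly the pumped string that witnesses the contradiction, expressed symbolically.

a^{p+k} b^p c^{2p}

Toward a contradiction, assume L is regular with pumping length p.
Take w = a^p b^p c^{2p} ∈ L (with i=j=p, i+j=2p), |w| = 4p ≥ p.
Write w = xyz as guaranteed by the lemma, with |xy| ≤ p and |y| > 0.
Because |xy| ≤ p and w begins with p copies of a, we have y = a^k with 1 ≤ k ≤ p.
Consider xy^2z = a^{p+k} b^p c^{2p}. Now the a- and b-counts sum to 2p+k, but the c-count is 2p ≠ 2p+k. So xy^2z ∉ L.
This is a contradiction; hence L is not regular.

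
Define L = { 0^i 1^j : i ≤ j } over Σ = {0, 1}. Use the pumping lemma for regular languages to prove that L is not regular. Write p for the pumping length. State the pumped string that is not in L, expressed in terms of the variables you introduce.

Suppose for contradiction that L is regular, and let p be the pumping length.
Choose w = 0^p 1^p ∈ L, with |w| = 2p ≥ p.
The pumping lemma gives a decomposition w = xyz where |xy| ≤ p and y is nonempty.
Since the first p symbols of w are all 0's and |xy| ≤ p, y lies entirely in the leading 0-block: y = 0^k for some k with 1 ≤ k ≤ p.
Consider xy^2z = 0^{p+k} 1^p. Since k ≥ 1, the 0-count p+k exceeds the 1-count p, so i ≤ j fails; thus xy^2z ∉ L.
This contradicts the pumping lemma, so L is not regular.

0^{p+k} 1^p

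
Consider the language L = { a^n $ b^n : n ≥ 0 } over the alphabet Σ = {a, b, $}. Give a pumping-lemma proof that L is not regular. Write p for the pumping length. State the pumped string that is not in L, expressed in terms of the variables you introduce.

a^{p+k} $ b^p

Assume L is regular; let p be its pumping constant.
Take w = a^p $ b^p ∈ L with |w| = 2p+1 ≥ p.
The pumping lemma gives a decomposition w = xyz where |xy| ≤ p and |y| > 0.
Since the first p symbols of w are all a's and |xy| ≤ p, y lies entirely in the leading a-block: y = a^k for some k with 1 ≤ k ≤ p.
Pump with i = 2: xy^2z = a^{p+k} $ b^p, which would require p+k = p. But k ≥ 1, so xy^2z ∉ L.
Contradiction. Therefore L is not regular.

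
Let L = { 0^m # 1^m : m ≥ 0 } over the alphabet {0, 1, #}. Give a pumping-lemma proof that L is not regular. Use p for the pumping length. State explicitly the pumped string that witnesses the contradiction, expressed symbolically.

Assume L is regular; let p be its pumping constant.
Take w = 0^p # 1^p ∈ L with |w| = 2p+1 ≥ p.
By the pumping lemma, w = xyz with |xy| ≤ p and |y| ≥ 1.
Since the first p symbols of w are all 0's and |xy| ≤ p, y lies entirely in the leading 0-block: y = 0^k for some k with 1 ≤ k ≤ p.
Pump with i = 2: xy^2z = 0^{p+k} # 1^p, which would require p+k = p. But k ≥ 1, so xy^2z ∉ L.
This is a contradiction; hence L is not regular.

0^{p+k} # 1^p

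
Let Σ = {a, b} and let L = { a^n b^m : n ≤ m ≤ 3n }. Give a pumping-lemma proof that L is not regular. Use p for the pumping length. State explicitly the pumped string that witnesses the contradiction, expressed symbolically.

a^{p+k} b^p

Assume L is regular. Let p be the pumping length given by the pumping lemma.
Take w = a^p b^p ∈ L (since p ≤ p ≤ 3p), with |w| = 2p ≥ p.
By the pumping lemma, w = xyz with |xy| ≤ p and |y| ≥ 1.
Because |xy| ≤ p and w begins with p copies of a, we have y = a^k with 1 ≤ k ≤ p.
Pump with i = 2: xy^2z = a^{p+k} b^p. Now n = p+k > p = m, so the condition n ≤ m fails. Thus xy^2z ∉ L.
Contradiction. Therefore L is not regular.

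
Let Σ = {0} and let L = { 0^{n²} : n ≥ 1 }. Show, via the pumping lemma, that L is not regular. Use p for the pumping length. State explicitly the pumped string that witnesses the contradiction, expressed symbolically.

Assume L is regular; let p be its pumping constant.
Take w = 0^{p²} ∈ L with |w| = p² ≥ p.
By the pumping lemma, w = xyz with |xy| ≤ p and |y| ≥ 1.
Then y = 0^k for some k with 1 ≤ k ≤ p.
Pump with i = 2: xy^2z = 0^{p²+k}. Since 1 ≤ k ≤ p, p² < p²+k ≤ p²+p < (p+1)², so p²+k lies strictly between consecutive squares and is not a perfect square. So xy^2z ∉ L.
This is a contradiction; hence L is not regular.

0^{p²+k}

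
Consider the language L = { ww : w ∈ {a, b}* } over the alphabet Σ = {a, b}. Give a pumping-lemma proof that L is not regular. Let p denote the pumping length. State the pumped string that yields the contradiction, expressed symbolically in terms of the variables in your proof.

Assume L is regular; let p be its pumping constant.
Take w = a^p b^p a^p b^p = uu where u = a^pb^p; then w ∈ L and |w| = 4p ≥ p.
The pumping lemma gives a decomposition w = xyz where |xy| ≤ p and |y| ≥ 1.
The first p characters of w are a's, so xy (and hence y) consists only of a's. Write y = a^k, 1 ≤ k ≤ p.
Pump with i = 2: xy^2z = a^{p+k} b^p a^p b^p, of length 4p+k. Suppose this equals vv. The string starts with a and ends with b, so v does too; thus the boundary between the two copies of v is a b→a transition. There is exactly one such transition, at position 2p+k, so |v| = 2p+k and |vv| = 4p+2k ≠ 4p+k since k ≥ 1. So xy^2z ∉ L.
This is a contradiction; hence L is not regular.

a^{p+k} b^p a^p b^p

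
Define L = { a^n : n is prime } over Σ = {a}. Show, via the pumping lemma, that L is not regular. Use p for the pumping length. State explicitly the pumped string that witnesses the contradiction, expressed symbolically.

Assume L is regular; let p be its pumping constant.
Let q be a prime with q ≥ p+2 (infinitely many primes exist), and take w = a^q ∈ L with |w| = q ≥ p.
Write w = xyz as guaranteed by the lemma, with |xy| ≤ p and y is nonempty.
Then y = a^k for some k with 1 ≤ k ≤ p.
Since 1 ≤ k ≤ p, |xz| = q-k. Pump with i = q+1: |xy^{q+1}z| = (q-k)+(q+1)k = q+qk = q(1+k), which is composite (both factors ≥ 2). So xy^{q+1}z = a^{q(1+k)} ∉ L.
This is a contradiction; hence L is not regular.

a^{q(1+k)}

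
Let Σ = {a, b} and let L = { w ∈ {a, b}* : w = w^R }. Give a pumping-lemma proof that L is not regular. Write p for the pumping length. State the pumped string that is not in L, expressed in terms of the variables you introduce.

a^{p+k} b a^p

Assume L is regular; let p be its pumping constant.
Take w = a^p b a^p, a palindrome of length 2p+1 ≥ p.
By the pumping lemma, w = xyz with |xy| ≤ p and |y| > 0.
Because |xy| ≤ p and w begins with p copies of a, we have y = a^k with 1 ≤ k ≤ p.
Pump with i = 2: xy^2z = a^{p+k} b a^p. Its reverse is a^p b a^{p+k}, which differs from xy^2z since k ≥ 1. So xy^2z is not a palindrome and xy^2z ∉ L.
This contradicts the pumping lemma, so L is not regular.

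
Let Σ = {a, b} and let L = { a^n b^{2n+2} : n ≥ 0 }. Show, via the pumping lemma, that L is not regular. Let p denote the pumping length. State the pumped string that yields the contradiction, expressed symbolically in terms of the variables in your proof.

a^{p+k} b^{2p+2}

Toward a contradiction, assume L is regular with pumping length p.
Take w = a^p b^{2p+2}. Then w ∈ L and |w| = 3p+2 ≥ p.
By the pumping lemma, w = xyz with |xy| ≤ p and |y| > 0.
Since the first p symbols of w are all a's and |xy| ≤ p, y lies entirely in the leading a-block: y = a^k for some k with 1 ≤ k ≤ p.
Pump with i = 2: xy^2z = a^{p+k} b^{2p+2}. For this to lie in L we would need 2p+2 = 2(p+k)+2, which forces k = 0. But k ≥ 1, so xy^2z ∉ L.
This is a contradiction; hence L is not regular.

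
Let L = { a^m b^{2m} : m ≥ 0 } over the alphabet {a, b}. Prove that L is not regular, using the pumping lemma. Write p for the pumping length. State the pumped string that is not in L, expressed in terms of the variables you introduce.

Assume L is regular; let p be its pumping constant.
Let w = a^p b^{2p} ∈ L; note |w| = 3p ≥ p.
Write w = xyz as guaranteed by the lemma, with |xy| ≤ p and y is nonempty.
Because |xy| ≤ p and w begins with p copies of a, we have y = a^k with 1 ≤ k ≤ p.
Pump with i = 2: xy^2z = a^{p+k} b^{2p}. For this to lie in L we would need 2p = 2(p+k), which forces k = 0. But k ≥ 1, so xy^2z ∉ L.
This contradicts the pumping lemma, so L is not regular.

a^{p+k} b^{2p}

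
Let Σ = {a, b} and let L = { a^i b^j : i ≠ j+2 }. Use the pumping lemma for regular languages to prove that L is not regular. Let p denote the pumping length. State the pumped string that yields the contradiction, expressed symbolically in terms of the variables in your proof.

Suppose for contradiction that L is regular, and let p be the pumping length.
Choose w = a^p b^{p+p!-2}. Since p ≠ (p+p!-2)+2 = p+p!, w ∈ L; and |w| ≥ p.
Write w = xyz as guaranteed by the lemma, with |xy| ≤ p and |y| > 0.
Since the first p symbols of w are all a's and |xy| ≤ p, y lies entirely in the leading a-block: y = a^k for some k with 1 ≤ k ≤ p.
Since 1 ≤ k ≤ p, k divides p!; set t = 1 + p!/k. Then xy^t z has p + (p!/k)·k = p + p! copies of a. Now the a-count is p+p! and (b-count)+2 = (p+p!-2)+2 = p+p!, so i ≠ j+2 fails. So xy^t z = a^{p+p!} b^{p+p!-2} ∉ L.
This is a contradiction; hence L is not regular.

a^{p+p!} b^{p+p!-2}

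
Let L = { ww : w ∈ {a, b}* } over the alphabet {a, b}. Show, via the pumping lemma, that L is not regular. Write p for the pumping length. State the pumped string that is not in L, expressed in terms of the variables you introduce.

Assume L is regular. Let p be the pumping length given by the pumping lemma.
Take w = a^p b^p a^p b^p = uu where u = a^pb^p; then w ∈ L and |w| = 4p ≥ p.
By the pumping lemma, w = xyz with |xy| ≤ p and y is nonempty.
Since the first p symbols of w are all a's and |xy| ≤ p, y lies entirely in the leading a-block: y = a^k for some k with 1 ≤ k ≤ p.
Pump with i = 2: xy^2z = a^{p+k} b^p a^p b^p, of length 4p+k. Suppose this equals vv. The string starts with a and ends with b, so v does too; thus the boundary between the two copies of v is a b→a transition. There is exactly one such transition, at position 2p+k, so |v| = 2p+k and |vv| = 4p+2k ≠ 4p+k since k ≥ 1. So xy^2z ∉ L.
This contradicts the pumping lemma, so L is not regular.

a^{p+k} b^p a^p b^p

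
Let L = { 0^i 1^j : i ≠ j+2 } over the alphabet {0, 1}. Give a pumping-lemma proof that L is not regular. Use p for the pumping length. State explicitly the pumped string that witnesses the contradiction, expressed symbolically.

0^{p+p!} 1^{p+p!-2}

Toward a contradiction, assume L is regular with pumping length p.
Choose w = 0^p 1^{p+p!-2}. Since p ≠ (p+p!-2)+2 = p+p!, w ∈ L; and |w| ≥ p.
Write w = xyz as guaranteed by the lemma, with |xy| ≤ p and |y| ≥ 1.
Because |xy| ≤ p and w begins with p copies of 0, we have y = 0^k with 1 ≤ k ≤ p.
Since 1 ≤ k ≤ p, k divides p!; set t = 1 + p!/k. Then xy^t z has p + (p!/k)·k = p + p! copies of 0. Now the 0-count is p+p! and (1-count)+2 = (p+p!-2)+2 = p+p!, so i ≠ j+2 fails. So xy^t z = 0^{p+p!} 1^{p+p!-2} ∉ L.
This contradicts the pumping lemma, so L is not regular.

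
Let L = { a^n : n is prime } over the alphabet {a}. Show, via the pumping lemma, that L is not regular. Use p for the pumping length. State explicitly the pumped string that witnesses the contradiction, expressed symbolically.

a^{q(1+k)}

Assume L is regular; let p be its pumping constant.
Let q be a prime with q ≥ p+2 (infinitely many primes exist), and take w = a^q ∈ L with |w| = q ≥ p.
The pumping lemma gives a decomposition w = xyz where |xy| ≤ p and |y| > 0.
Then y = a^k for some k with 1 ≤ k ≤ p.
Since 1 ≤ k ≤ p, |xz| = q-k. Pump with i = q+1: |xy^{q+1}z| = (q-k)+(q+1)k = q+qk = q(1+k), which is composite (both factors ≥ 2). So xy^{q+1}z = a^{q(1+k)} ∉ L.
Contradiction. Therefore L is not regular.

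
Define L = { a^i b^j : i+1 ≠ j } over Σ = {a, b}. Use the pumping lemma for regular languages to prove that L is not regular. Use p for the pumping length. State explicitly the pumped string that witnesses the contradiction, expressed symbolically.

Assume L is regular. Let p be the pumping length given by the pumping lemma.
Choose w = a^p b^{p+p!+1}. Since p ≠ (p+p!+1)-1 = p+p!, w ∈ L; and |w| ≥ p.
Write w = xyz as guaranteed by the lemma, with |xy| ≤ p and y is nonempty.
The first p characters of w are a's, so xy (and hence y) consists only of a's. Write y = a^k, 1 ≤ k ≤ p.
Since 1 ≤ k ≤ p, k divides p!; set t = 1 + p!/k. Then xy^t z has p + (p!/k)·k = p + p! copies of a. Now the a-count is p+p! and (b-count)-1 = (p+p!+1)-1 = p+p!, so i+1 ≠ j fails. So xy^t z = a^{p+p!} b^{p+p!+1} ∉ L.
Contradiction. Therefore L is not regular.

a^{p+p!} b^{p+p!+1}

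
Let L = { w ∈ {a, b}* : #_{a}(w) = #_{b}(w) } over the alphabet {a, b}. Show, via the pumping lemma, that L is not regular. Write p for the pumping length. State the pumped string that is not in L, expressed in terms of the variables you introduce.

Assume L is regular; let p be its pumping constant.
Choose w = a^p b^p ∈ L with |w| = 2p ≥ p.
Write w = xyz as guaranteed by the lemma, with |xy| ≤ p and |y| > 0.
The first p characters of w are a's, so xy (and hence y) consists only of a's. Write y = a^k, 1 ≤ k ≤ p.
Pump with i = 2: xy^2z = a^{p+k} b^p has p+k occurrences of a but only p of b. Since k ≥ 1 the counts differ, so xy^2z ∉ L.
This contradicts the pumping lemma, so L is not regular.

a^{p+k} b^p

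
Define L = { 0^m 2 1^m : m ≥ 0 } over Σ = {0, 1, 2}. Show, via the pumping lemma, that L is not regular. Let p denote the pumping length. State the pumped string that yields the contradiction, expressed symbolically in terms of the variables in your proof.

Toward a contradiction, assume L is regular with pumping length p.
Take w = 0^p 2 1^p ∈ L with |w| = 2p+1 ≥ p.
Write w = xyz as guaranteed by the lemma, with |xy| ≤ p and y is nonempty.
Since the first p symbols of w are all 0's and |xy| ≤ p, y lies entirely in the leading 0-block: y = 0^k for some k with 1 ≤ k ≤ p.
Pump with i = 2: xy^2z = 0^{p+k} 2 1^p, which would require p+k = p. But k ≥ 1, so xy^2z ∉ L.
This contradicts the pumping lemma, so L is not regular.

0^{p+k} 2 1^p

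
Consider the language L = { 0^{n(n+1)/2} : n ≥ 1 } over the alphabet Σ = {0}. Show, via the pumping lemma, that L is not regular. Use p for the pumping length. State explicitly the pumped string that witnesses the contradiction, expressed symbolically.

0^{p(p+1)/2+k}

Assume L is regular; let p be its pumping constant.
Take w = 0^{p(p+1)/2} ∈ L with |w| = p(p+1)/2 ≥ p.
Write w = xyz as guaranteed by the lemma, with |xy| ≤ p and |y| > 0.
Then y = 0^k for some k with 1 ≤ k ≤ p.
Pump with i = 2: xy^2z = 0^{p(p+1)/2+k}. Since 1 ≤ k ≤ p, p(p+1)/2 < p(p+1)/2+k ≤ p(p+1)/2+p < (p+1)(p+2)/2, so p(p+1)/2+k is strictly between consecutive triangular numbers. So xy^2z ∉ L.
Contradiction. Therefore L is not regular.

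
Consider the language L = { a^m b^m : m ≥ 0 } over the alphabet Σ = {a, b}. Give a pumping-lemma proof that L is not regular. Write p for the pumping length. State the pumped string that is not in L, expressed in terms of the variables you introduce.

Assume L is regular. Let p be the pumping length given by the pumping lemma.
Let w = a^p b^p ∈ L; note |w| = 2p ≥ p.
By the pumping lemma, w = xyz with |xy| ≤ p and y is nonempty.
Since the first p symbols of w are all a's and |xy| ≤ p, y lies entirely in the leading a-block: y = a^k for some k with 1 ≤ k ≤ p.
Pump with i = 2: xy^2z = a^{p+k} b^p. For this to lie in L we would need p = p+k, which forces k = 0. But k ≥ 1, so xy^2z ∉ L.
This contradicts the pumping lemma, so L is not regular.

a^{p+k} b^p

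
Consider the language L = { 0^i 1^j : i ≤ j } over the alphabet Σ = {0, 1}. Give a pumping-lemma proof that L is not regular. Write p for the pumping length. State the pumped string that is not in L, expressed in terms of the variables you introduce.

Assume L is regular. Let p be the pumping length given by the pumping lemma.
Choose w = 0^p 1^p ∈ L, with |w| = 2p ≥ p.
The pumping lemma gives a decomposition w = xyz where |xy| ≤ p and |y| ≥ 1.
The first p characters of w are 0's, so xy (and hence y) consists only of 0's. Write y = 0^k, 1 ≤ k ≤ p.
Consider xy^2z = 0^{p+k} 1^p. Since k ≥ 1, the 0-count p+k exceeds the 1-count p, so i ≤ j fails; thus xy^2z ∉ L.
This contradicts the pumping lemma, so L is not regular.

0^{p+k} 1^p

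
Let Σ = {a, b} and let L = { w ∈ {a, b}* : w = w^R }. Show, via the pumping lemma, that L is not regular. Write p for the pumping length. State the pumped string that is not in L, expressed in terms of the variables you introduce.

Toward a contradiction, assume L is regular with pumping length p.
Take w = a^p b a^p, a palindrome of length 2p+1 ≥ p.
By the pumping lemma, w = xyz with |xy| ≤ p and |y| > 0.
The first p characters of w are a's, so xy (and hence y) consists only of a's. Write y = a^k, 1 ≤ k ≤ p.
Pump with i = 2: xy^2z = a^{p+k} b a^p. Its reverse is a^p b a^{p+k}, which differs from xy^2z since k ≥ 1. So xy^2z is not a palindrome and xy^2z ∉ L.
This is a contradiction; hence L is not regular.

a^{p+k} b a^p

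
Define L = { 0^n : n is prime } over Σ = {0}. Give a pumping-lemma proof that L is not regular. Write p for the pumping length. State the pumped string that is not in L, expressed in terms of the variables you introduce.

Assume L is regular; let p be its pumping constant.
Let q be a prime with q ≥ p+2 (infinitely many primes exist), and take w = 0^q ∈ L with |w| = q ≥ p.
The pumping lemma gives a decomposition w = xyz where |xy| ≤ p and |y| > 0.
Then y = 0^k for some k with 1 ≤ k ≤ p.
Since 1 ≤ k ≤ p, |xz| = q-k. Pump with i = q+1: |xy^{q+1}z| = (q-k)+(q+1)k = q+qk = q(1+k), which is composite (both factors ≥ 2). So xy^{q+1}z = 0^{q(1+k)} ∉ L.
This is a contradiction; hence L is not regular.

0^{q(1+k)}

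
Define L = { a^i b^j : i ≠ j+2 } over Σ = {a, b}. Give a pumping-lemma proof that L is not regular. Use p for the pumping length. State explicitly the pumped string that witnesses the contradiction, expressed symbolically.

Suppose for contradiction that L is regular, and let p be the pumping length.
Choose w = a^p b^{p+p!-2}. Since p ≠ (p+p!-2)+2 = p+p!, w ∈ L; and |w| ≥ p.
Write w = xyz as guaranteed by the lemma, with |xy| ≤ p and |y| ≥ 1.
The first p characters of w are a's, so xy (and hence y) consists only of a's. Write y = a^k, 1 ≤ k ≤ p.
Since 1 ≤ k ≤ p, k divides p!; set t = 1 + p!/k. Then xy^t z has p + (p!/k)·k = p + p! copies of a. Now the a-count is p+p! and (b-count)+2 = (p+p!-2)+2 = p+p!, so i ≠ j+2 fails. So xy^t z = a^{p+p!} b^{p+p!-2} ∉ L.
This contradicts the pumping lemma, so L is not regular.

a^{p+p!} b^{p+p!-2}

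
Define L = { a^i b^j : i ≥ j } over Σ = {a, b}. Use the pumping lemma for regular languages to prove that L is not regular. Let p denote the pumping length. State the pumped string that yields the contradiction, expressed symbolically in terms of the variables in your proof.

Assume L is regular; let p be its pumping constant.
Choose w = a^p b^p ∈ L, with |w| = 2p ≥ p.
By the pumping lemma, w = xyz with |xy| ≤ p and |y| > 0.
Because |xy| ≤ p and w begins with p copies of a, we have y = a^k with 1 ≤ k ≤ p.
Consider xy^0z = xz = a^{p-k} b^p. Since k ≥ 1, the a-count p-k is less than p, so i ≥ j fails; thus xz ∉ L.
Contradiction. Therefore L is not regular.

a^{p-k} b^p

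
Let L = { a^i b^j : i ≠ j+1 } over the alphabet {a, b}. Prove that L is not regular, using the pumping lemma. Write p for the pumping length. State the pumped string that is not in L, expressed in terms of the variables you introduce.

a^{p+p!} b^{p+p!-1}

Toward a contradiction, assume L is regular with pumping length p.
Choose w = a^p b^{p+p!-1}. Since p ≠ (p+p!-1)+1 = p+p!, w ∈ L; and |w| ≥ p.
By the pumping lemma, w = xyz with |xy| ≤ p and |y| > 0.
Since the first p symbols of w are all a's and |xy| ≤ p, y lies entirely in the leading a-block: y = a^k for some k with 1 ≤ k ≤ p.
Since 1 ≤ k ≤ p, k divides p!; set t = 1 + p!/k. Then xy^t z has p + (p!/k)·k = p + p! copies of a. Now the a-count is p+p! and (b-count)+1 = (p+p!-1)+1 = p+p!, so i ≠ j+1 fails. So xy^t z = a^{p+p!} b^{p+p!-1} ∉ L.
This contradicts the pumping lemma, so L is not regular.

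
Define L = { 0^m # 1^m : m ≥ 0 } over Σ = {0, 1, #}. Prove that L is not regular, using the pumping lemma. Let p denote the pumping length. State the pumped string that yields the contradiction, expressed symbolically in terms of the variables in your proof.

Toward a contradiction, assume L is regular with pumping length p.
Take w = 0^p # 1^p ∈ L with |w| = 2p+1 ≥ p.
The pumping lemma gives a decomposition w = xyz where |xy| ≤ p and |y| > 0.
Since the first p symbols of w are all 0's and |xy| ≤ p, y lies entirely in the leading 0-block: y = 0^k for some k with 1 ≤ k ≤ p.
Pump with i = 2: xy^2z = 0^{p+k} # 1^p, which would require p+k = p. But k ≥ 1, so xy^2z ∉ L.
Contradiction. Therefore L is not regular.

0^{p+k} # 1^p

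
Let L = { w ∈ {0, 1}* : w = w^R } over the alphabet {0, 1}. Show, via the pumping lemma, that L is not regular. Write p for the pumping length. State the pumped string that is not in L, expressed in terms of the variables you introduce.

0^{p+k} 1 0^p

Toward a contradiction, assume L is regular with pumping length p.
Take w = 0^p 1 0^p, a palindrome of length 2p+1 ≥ p.
By the pumping lemma, w = xyz with |xy| ≤ p and y is nonempty.
Since the first p symbols of w are all 0's and |xy| ≤ p, y lies entirely in the leading 0-block: y = 0^k for some k with 1 ≤ k ≤ p.
Pump with i = 2: xy^2z = 0^{p+k} 1 0^p. Its reverse is 0^p 1 0^{p+k}, which differs from xy^2z since k ≥ 1. So xy^2z is not a palindrome and xy^2z ∉ L.
This is a contradiction; hence L is not regular.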